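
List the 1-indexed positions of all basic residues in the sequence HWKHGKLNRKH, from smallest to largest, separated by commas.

1, 3, 4, 6, 9, 10, 11

K, R, and H are the three residues with basic side chains (ε-amine, guanidinium, and imidazole respectively).
Matching residues: H1, K3, H4, K6, R9, K10, H11.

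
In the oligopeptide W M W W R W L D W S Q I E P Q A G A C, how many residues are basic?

1

Lysine (K), arginine (R), and histidine (H) have basic, nitrogen-containing side chains.
Matching residues: R5.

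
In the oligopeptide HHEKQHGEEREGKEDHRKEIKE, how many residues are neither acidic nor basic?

Acidic: D, E. Basic: K, R, H. All other residues are neither.
Matching residues: Q5, G7, G12, I20.

4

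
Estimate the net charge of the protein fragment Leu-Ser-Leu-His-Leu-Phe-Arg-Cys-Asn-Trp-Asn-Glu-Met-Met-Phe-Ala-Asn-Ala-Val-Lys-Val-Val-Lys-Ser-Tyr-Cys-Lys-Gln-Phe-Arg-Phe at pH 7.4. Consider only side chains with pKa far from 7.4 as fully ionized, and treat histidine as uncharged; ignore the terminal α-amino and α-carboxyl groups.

+4

The side chains ionized at physiological pH are Lys/Arg (+1) and Asp/Glu (−1); with His treated as neutral, nothing else contributes.
Positive (K, R): Arg7, Lys20, Lys23, Lys27, Arg30 → +5.
Negative (D, E): Glu12 → −1.
Net charge = (+5) + (−1) = +4.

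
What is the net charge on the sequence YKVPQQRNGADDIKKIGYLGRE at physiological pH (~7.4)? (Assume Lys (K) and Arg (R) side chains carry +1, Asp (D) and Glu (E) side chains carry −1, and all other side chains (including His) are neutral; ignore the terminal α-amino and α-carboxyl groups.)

Positive (K, R): K2, R7, K14, K15, R21 → +5.
Negative (D, E): D11, D12, E22 → −3.
Net charge = (+5) + (−3) = +2.

+2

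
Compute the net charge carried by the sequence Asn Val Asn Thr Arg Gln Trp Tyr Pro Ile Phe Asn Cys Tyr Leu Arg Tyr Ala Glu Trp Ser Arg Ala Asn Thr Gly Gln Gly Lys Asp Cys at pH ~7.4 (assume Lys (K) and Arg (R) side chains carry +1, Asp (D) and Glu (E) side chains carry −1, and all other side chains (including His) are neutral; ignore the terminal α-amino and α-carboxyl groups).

Positive (K, R): Arg5, Arg16, Arg22, Lys29 → +4.
Negative (D, E): Glu19, Asp30 → −2.
Net charge = (+4) + (−2) = +2.

+2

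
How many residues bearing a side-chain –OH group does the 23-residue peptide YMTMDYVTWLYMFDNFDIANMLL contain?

The –OH-bearing residues are Ser, Thr (aliphatic alcohols), and Tyr (phenol).
Matching residues: Y1, T3, Y6, T8, Y11.

5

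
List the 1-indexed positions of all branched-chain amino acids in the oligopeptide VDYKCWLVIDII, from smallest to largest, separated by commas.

1, 7, 8, 9, 11, 12

V, L, and I make up the branched-chain aliphatic group.
Matching residues: V1, L7, V8, I9, I11, I12.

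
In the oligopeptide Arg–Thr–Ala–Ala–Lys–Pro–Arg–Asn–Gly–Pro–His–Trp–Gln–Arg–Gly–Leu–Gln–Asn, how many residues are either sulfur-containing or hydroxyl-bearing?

Sulfur-containing: C, M. Hydroxyl-bearing: S, T, Y.
Sulfur-containing residues here: none (0).
Hydroxyl-bearing residues here: Thr2 (1).
The two groups share no amino acid, so total = 0 + 1 = 1.

1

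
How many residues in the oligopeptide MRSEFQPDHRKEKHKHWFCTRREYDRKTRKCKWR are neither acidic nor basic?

Acidic: D, E. Basic: K, R, H. All other residues are neither.
Matching residues: M1, S3, F5, Q6, P7, W17, F18, C19, T20, Y24, T28, C31, W33.

13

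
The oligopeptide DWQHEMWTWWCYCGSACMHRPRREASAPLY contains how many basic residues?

K, R, and H are the three residues with basic side chains (ε-amine, guanidinium, and imidazole respectively).
Matching residues: H4, H19, R20, R22, R23.

5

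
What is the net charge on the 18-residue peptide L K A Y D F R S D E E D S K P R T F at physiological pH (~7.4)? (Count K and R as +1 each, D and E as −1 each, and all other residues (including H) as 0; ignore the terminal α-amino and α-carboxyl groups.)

Positive (K, R): K2, R7, K14, R16 → +4.
Negative (D, E): D5, D9, E10, E11, D12 → −5.
Net charge = (+4) + (−5) = −1.

-1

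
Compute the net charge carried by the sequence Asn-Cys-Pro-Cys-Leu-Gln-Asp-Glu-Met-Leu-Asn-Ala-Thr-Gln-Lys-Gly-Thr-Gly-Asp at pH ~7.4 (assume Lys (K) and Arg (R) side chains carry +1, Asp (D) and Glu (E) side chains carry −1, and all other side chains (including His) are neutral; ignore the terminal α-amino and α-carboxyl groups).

-2

Positive (K, R): Lys15 → +1.
Negative (D, E): Asp7, Glu8, Asp19 → −3.
Net charge = (+1) + (−3) = −2.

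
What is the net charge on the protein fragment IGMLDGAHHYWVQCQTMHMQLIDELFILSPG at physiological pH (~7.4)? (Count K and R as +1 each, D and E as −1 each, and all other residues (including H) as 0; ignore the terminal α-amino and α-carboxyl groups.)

Positive (K, R): none → +0.
Negative (D, E): D5, D23, E24 → −3.
Net charge = (+0) + (−3) = −3.

-3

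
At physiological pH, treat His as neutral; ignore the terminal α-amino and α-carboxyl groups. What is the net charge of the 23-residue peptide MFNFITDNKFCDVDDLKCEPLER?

-3

Near pH 7.4, K and R contribute +1 each, D and E contribute −1 each, and every other side chain (His included, as stated) is uncharged.
Positive (K, R): K9, K17, R23 → +3.
Negative (D, E): D7, D12, D14, D15, E19, E22 → −6.
Net charge = (+3) + (−6) = −3.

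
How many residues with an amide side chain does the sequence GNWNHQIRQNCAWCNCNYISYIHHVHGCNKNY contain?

9

Asparagine (N) and glutamine (Q) have uncharged amide side chains.
Matching residues: N2, N4, Q6, Q9, N10, N15, N17, N29, N31.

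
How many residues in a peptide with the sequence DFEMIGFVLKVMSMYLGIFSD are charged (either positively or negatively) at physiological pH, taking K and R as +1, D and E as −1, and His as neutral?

4

Charged side chains at pH ~7.4: K, R (positive); D, E (negative).
Matching residues: D1, E3, K10, D21.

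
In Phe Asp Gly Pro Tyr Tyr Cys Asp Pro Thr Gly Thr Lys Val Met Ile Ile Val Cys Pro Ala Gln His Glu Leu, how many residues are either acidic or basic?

5

Acidic: D, E. Basic: H, K, R.
Acidic residues here: Asp2, Asp8, Glu24 (3).
Basic residues here: Lys13, His23 (2).
The two groups share no amino acid, so total = 3 + 2 = 5.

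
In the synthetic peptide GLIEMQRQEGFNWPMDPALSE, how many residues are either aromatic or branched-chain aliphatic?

5

Aromatic: F, W, Y. Branched-chain aliphatic: I, L, V.
Aromatic residues here: F11, W13 (2).
Branched-chain aliphatic residues here: L2, I3, L19 (3).
The two groups share no amino acid, so total = 2 + 3 = 5.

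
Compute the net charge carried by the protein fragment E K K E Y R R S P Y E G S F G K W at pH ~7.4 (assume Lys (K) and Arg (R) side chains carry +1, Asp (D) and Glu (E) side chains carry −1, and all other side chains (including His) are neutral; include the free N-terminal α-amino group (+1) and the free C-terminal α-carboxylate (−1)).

Positive (K, R): K2, K3, R6, R7, K16 → +5.
Negative (D, E): E1, E4, E11 → −3.
The N-terminus (+1) and C-terminus (−1) cancel.
Net charge = (+5) + (−3) = +2.

+2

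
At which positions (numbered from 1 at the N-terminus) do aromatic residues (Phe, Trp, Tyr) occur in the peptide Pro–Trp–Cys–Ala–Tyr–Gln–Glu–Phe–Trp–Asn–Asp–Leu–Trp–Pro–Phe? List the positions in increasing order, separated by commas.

2, 5, 8, 9, 13, 15

Matching residues: Trp2, Tyr5, Phe8, Trp9, Trp13, Phe15.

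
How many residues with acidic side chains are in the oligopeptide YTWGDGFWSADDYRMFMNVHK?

Aspartate (D) and glutamate (E) have carboxylic-acid side chains and are the acidic amino acids.
Matching residues: D5, D11, D12.

3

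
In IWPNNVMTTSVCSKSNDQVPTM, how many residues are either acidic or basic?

Acidic: D, E. Basic: H, K, R.
Acidic residues here: D17 (1).
Basic residues here: K14 (1).
The two groups share no amino acid, so total = 1 + 1 = 2.

2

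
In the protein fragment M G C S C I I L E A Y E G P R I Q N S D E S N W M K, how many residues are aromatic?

2

Phenylalanine (F), tryptophan (W), and tyrosine (Y) have aromatic ring side chains.
Matching residues: Y11, W24.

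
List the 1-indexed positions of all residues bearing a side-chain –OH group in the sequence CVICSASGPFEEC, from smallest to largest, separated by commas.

The –OH-bearing residues are Ser, Thr (aliphatic alcohols), and Tyr (phenol).
Matching residues: S5, S7.

5, 7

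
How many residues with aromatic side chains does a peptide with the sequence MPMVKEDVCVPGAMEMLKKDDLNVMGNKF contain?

1

The aromatic amino acids are Phe (F, benzyl), Trp (W, indole), and Tyr (Y, phenol).
Matching residues: F29.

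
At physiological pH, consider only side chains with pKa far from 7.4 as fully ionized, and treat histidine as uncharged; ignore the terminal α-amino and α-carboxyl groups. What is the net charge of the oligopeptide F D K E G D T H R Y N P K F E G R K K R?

The side chains ionized at physiological pH are Lys/Arg (+1) and Asp/Glu (−1); with His treated as neutral, nothing else contributes.
Positive (K, R): K3, R9, K13, R17, K18, K19, R20 → +7.
Negative (D, E): D2, E4, D6, E15 → −4.
Net charge = (+7) + (−4) = +3.

+3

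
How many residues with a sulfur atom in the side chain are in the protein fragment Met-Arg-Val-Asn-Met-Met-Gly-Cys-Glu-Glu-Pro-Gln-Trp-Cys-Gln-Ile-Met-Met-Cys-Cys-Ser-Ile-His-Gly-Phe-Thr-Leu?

Only Cys (C) and Met (M) have a sulfur atom in the side chain.
Matching residues: Met1, Met5, Met6, Cys8, Cys14, Met17, Met18, Cys19, Cys20.

9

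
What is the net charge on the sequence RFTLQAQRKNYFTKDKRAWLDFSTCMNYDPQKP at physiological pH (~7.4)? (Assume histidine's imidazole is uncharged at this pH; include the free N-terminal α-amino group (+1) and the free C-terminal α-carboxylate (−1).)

+4

The side chains ionized at physiological pH are Lys/Arg (+1) and Asp/Glu (−1); with His treated as neutral, nothing else contributes.
Positive (K, R): R1, R8, K9, K14, K16, R17, K32 → +7.
Negative (D, E): D15, D21, D29 → −3.
The N-terminus (+1) and C-terminus (−1) cancel.
Net charge = (+7) + (−3) = +4.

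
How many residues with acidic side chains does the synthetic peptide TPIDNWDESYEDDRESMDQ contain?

The acidic residues are Asp (D) and Glu (E), whose side chains end in a carboxylate group.
Matching residues: D4, D7, E8, E11, D12, D13, E15, D18.

8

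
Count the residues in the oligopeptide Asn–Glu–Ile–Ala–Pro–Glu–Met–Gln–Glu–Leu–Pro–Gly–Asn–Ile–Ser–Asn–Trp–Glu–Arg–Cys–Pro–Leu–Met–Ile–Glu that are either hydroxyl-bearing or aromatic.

2

Hydroxyl-bearing: S, T, Y. Aromatic: F, W, Y.
Hydroxyl-bearing residues here: Ser15 (1).
Aromatic residues here: Trp17 (1).
(Y belongs to both groups, but none appear in this sequence.) Total = 1 + 1 = 2.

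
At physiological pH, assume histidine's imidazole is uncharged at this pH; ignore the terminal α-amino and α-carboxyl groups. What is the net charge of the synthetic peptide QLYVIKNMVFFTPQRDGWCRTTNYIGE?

The side chains ionized at physiological pH are Lys/Arg (+1) and Asp/Glu (−1); with His treated as neutral, nothing else contributes.
Positive (K, R): K6, R15, R20 → +3.
Negative (D, E): D16, E27 → −2.
Net charge = (+3) + (−2) = +1.

+1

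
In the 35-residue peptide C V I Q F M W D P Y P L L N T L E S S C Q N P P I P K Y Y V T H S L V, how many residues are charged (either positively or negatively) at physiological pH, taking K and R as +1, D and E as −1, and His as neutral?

3

Charged side chains at pH ~7.4: K, R (positive); D, E (negative).
Matching residues: D8, E17, K27.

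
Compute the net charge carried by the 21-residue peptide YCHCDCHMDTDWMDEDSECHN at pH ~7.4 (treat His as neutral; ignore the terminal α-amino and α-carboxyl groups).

-7

The side chains ionized at physiological pH are Lys/Arg (+1) and Asp/Glu (−1); with His treated as neutral, nothing else contributes.
Positive (K, R): none → +0.
Negative (D, E): D5, D9, D11, D14, E15, D16, E18 → −7.
Net charge = (+0) + (−7) = −7.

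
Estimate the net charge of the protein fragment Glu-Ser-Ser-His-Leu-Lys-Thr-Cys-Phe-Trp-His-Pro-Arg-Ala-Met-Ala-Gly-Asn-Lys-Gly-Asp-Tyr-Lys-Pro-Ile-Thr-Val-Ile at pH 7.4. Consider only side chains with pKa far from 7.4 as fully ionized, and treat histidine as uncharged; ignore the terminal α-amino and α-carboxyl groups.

At pH ~7.4 the Lys and Arg side chains are protonated (+1), the Asp and Glu side chains are deprotonated (−1), and with His taken as neutral all other side chains carry no charge.
Positive (K, R): Lys6, Arg13, Lys19, Lys23 → +4.
Negative (D, E): Glu1, Asp21 → −2.
Net charge = (+4) + (−2) = +2.

+2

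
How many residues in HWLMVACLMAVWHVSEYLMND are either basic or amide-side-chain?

Basic: H, K, R. Amide-side-chain: N, Q.
Basic residues here: H1, H13 (2).
Amide-side-chain residues here: N20 (1).
The two groups share no amino acid, so total = 2 + 1 = 3.

3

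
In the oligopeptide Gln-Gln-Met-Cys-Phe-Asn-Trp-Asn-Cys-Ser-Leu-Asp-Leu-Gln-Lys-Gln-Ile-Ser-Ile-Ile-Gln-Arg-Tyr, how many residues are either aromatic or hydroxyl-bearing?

Aromatic: F, W, Y. Hydroxyl-bearing: S, T, Y.
Aromatic residues here: Phe5, Trp7, Tyr23 (3).
Hydroxyl-bearing residues here: Ser10, Ser18, Tyr23 (3).
Y is in both groups, so the 1 Y residue must not be double-counted.
Total = 3 + 3 − 1 = 5.

5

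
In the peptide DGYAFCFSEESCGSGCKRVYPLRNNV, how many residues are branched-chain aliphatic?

3

V, L, and I make up the branched-chain aliphatic group.
Matching residues: V19, L22, V26.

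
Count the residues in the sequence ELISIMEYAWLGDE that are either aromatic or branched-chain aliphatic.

Aromatic: F, W, Y. Branched-chain aliphatic: I, L, V.
Aromatic residues here: Y8, W10 (2).
Branched-chain aliphatic residues here: L2, I3, I5, L11 (4).
The two groups share no amino acid, so total = 2 + 4 = 6.

6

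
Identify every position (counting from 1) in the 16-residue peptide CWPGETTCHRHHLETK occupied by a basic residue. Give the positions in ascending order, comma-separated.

Matching residues: H9, R10, H11, H12, K16.

9, 10, 11, 12, 16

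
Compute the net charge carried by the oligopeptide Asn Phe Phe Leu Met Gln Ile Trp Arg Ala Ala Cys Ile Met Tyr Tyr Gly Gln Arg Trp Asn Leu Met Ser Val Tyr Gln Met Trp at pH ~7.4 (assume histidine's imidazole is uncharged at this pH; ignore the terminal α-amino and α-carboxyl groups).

Near pH 7.4, K and R contribute +1 each, D and E contribute −1 each, and every other side chain (His included, as stated) is uncharged.
Positive (K, R): Arg9, Arg19 → +2.
Negative (D, E): none → −0.
Net charge = (+2) + (−0) = +2.

+2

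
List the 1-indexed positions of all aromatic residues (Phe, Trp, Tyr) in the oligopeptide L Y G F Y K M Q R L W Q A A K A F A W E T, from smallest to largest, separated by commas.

Matching residues: Y2, F4, Y5, W11, F17, W19.

2, 4, 5, 11, 17, 19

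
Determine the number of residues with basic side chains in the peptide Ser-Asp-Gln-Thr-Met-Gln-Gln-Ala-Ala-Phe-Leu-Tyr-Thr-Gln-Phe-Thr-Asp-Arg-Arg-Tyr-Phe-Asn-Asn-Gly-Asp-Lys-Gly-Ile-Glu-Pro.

3

Lysine (K), arginine (R), and histidine (H) have basic, nitrogen-containing side chains.
Matching residues: Arg18, Arg19, Lys26.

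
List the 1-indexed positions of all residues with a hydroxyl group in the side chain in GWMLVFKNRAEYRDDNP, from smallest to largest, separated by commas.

The –OH-bearing residues are Ser, Thr (aliphatic alcohols), and Tyr (phenol).
Matching residues: Y12.

12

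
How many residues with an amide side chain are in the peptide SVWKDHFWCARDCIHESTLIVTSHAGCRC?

Only N (asparagine) and Q (glutamine) carry a side-chain carboxamide.
None of the 29 residues belong to this group.

0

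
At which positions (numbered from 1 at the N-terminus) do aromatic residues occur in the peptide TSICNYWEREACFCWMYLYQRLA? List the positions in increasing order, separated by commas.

Phenylalanine (F), tryptophan (W), and tyrosine (Y) have aromatic ring side chains.
Matching residues: Y6, W7, F13, W15, Y17, Y19.

6, 7, 13, 15, 17, 19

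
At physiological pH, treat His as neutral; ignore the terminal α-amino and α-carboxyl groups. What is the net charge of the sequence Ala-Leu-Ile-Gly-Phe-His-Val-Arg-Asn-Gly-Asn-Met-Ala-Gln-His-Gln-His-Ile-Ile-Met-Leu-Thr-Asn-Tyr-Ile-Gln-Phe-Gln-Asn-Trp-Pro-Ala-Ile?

+1

Near pH 7.4, K and R contribute +1 each, D and E contribute −1 each, and every other side chain (His included, as stated) is uncharged.
Positive (K, R): Arg8 → +1.
Negative (D, E): none → −0.
Net charge = (+1) + (−0) = +1.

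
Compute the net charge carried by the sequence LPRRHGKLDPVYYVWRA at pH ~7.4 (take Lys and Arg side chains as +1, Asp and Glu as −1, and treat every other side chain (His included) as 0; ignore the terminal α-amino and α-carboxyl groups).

+3

Positive (K, R): R3, R4, K7, R16 → +4.
Negative (D, E): D9 → −1.
Net charge = (+4) + (−1) = +3.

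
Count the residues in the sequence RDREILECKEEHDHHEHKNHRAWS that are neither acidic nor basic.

Acidic: D, E. Basic: K, R, H. All other residues are neither.
Matching residues: I5, L6, C8, N19, A22, W23, S24.

7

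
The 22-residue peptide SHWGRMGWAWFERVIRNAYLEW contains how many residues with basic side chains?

Lysine (K), arginine (R), and histidine (H) have basic, nitrogen-containing side chains.
Matching residues: H2, R5, R13, R16.

4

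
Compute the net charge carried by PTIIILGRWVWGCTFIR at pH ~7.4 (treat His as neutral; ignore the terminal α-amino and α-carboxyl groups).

+2

Near pH 7.4, K and R contribute +1 each, D and E contribute −1 each, and every other side chain (His included, as stated) is uncharged.
Positive (K, R): R8, R17 → +2.
Negative (D, E): none → −0.
Net charge = (+2) + (−0) = +2.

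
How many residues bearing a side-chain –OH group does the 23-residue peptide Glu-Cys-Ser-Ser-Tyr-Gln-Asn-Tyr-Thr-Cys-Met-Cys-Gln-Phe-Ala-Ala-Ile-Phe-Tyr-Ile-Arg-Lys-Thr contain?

Serine (S), threonine (T), and tyrosine (Y) each carry a hydroxyl group on the side chain.
Matching residues: Ser3, Ser4, Tyr5, Tyr8, Thr9, Tyr19, Thr23.

7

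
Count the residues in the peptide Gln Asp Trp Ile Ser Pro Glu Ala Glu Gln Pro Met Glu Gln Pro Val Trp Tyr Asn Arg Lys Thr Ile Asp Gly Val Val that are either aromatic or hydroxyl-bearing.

5

Aromatic: F, W, Y. Hydroxyl-bearing: S, T, Y.
Aromatic residues here: Trp3, Trp17, Tyr18 (3).
Hydroxyl-bearing residues here: Ser5, Tyr18, Thr22 (3).
Y is in both groups, so the 1 Y residue must not be double-counted.
Total = 3 + 3 − 1 = 5.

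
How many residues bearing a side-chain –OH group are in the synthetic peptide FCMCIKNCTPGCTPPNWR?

Serine (S), threonine (T), and tyrosine (Y) each carry a hydroxyl group on the side chain.
Matching residues: T9, T13.

2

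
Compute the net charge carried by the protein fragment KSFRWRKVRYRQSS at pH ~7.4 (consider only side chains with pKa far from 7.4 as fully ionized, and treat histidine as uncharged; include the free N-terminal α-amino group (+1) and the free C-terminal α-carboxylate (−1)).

Near pH 7.4, K and R contribute +1 each, D and E contribute −1 each, and every other side chain (His included, as stated) is uncharged.
Positive (K, R): K1, R4, R6, K7, R9, R11 → +6.
Negative (D, E): none → −0.
The N-terminus (+1) and C-terminus (−1) cancel.
Net charge = (+6) + (−0) = +6.

+6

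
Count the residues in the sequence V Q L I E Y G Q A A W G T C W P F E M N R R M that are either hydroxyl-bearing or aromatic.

Hydroxyl-bearing: S, T, Y. Aromatic: F, W, Y.
Hydroxyl-bearing residues here: Y6, T13 (2).
Aromatic residues here: Y6, W11, W15, F17 (4).
Y is in both groups, so the 1 Y residue must not be double-counted.
Total = 2 + 4 − 1 = 5.

5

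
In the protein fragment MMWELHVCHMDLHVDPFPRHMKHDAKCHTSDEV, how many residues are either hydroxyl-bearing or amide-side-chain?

Hydroxyl-bearing: S, T, Y. Amide-side-chain: N, Q.
Hydroxyl-bearing residues here: T29, S30 (2).
Amide-side-chain residues here: none (0).
The two groups share no amino acid, so total = 2 + 0 = 2.

2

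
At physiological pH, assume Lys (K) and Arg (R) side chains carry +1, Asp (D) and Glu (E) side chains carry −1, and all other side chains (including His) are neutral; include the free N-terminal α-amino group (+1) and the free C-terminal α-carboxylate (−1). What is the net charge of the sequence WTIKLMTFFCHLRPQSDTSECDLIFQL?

Positive (K, R): K4, R13 → +2.
Negative (D, E): D17, E20, D22 → −3.
The N-terminus (+1) and C-terminus (−1) cancel.
Net charge = (+2) + (−3) = −1.

-1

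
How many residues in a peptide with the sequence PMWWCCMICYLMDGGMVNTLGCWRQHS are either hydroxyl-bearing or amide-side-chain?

5

Hydroxyl-bearing: S, T, Y. Amide-side-chain: N, Q.
Hydroxyl-bearing residues here: Y10, T19, S27 (3).
Amide-side-chain residues here: N18, Q25 (2).
The two groups share no amino acid, so total = 3 + 2 = 5.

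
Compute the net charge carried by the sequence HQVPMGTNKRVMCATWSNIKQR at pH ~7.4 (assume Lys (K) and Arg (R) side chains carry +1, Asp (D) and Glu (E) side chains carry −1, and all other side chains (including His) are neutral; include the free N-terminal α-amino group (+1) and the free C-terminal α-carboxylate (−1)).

+4

Positive (K, R): K9, R10, K20, R22 → +4.
Negative (D, E): none → −0.
The N-terminus (+1) and C-terminus (−1) cancel.
Net charge = (+4) + (−0) = +4.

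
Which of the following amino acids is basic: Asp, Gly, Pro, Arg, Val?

K, R, and H are the three residues with basic side chains (ε-amine, guanidinium, and imidazole respectively).
Of the listed options, only Arg belongs to this group.

Arg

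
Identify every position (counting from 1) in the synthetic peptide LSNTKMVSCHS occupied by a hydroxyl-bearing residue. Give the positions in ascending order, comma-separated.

2, 4, 8, 11

The –OH-bearing residues are Ser, Thr (aliphatic alcohols), and Tyr (phenol).
Matching residues: S2, T4, S8, S11.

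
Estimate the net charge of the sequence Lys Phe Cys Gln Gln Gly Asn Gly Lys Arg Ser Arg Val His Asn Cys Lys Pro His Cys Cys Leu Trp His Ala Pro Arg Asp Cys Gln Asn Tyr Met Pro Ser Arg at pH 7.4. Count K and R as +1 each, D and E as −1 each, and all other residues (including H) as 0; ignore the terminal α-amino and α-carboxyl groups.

+6

Positive (K, R): Lys1, Lys9, Arg10, Arg12, Lys17, Arg27, Arg36 → +7.
Negative (D, E): Asp28 → −1.
Net charge = (+7) + (−1) = +6.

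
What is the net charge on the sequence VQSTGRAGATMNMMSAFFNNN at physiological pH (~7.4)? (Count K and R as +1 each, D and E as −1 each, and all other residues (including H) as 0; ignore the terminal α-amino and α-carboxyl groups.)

Positive (K, R): R6 → +1.
Negative (D, E): none → −0.
Net charge = (+1) + (−0) = +1.

+1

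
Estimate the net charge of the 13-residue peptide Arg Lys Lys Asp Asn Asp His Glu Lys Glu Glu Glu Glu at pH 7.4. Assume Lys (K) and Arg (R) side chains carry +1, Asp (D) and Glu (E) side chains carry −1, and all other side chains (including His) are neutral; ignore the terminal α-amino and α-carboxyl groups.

-3

Positive (K, R): Arg1, Lys2, Lys3, Lys9 → +4.
Negative (D, E): Asp4, Asp6, Glu8, Glu10, Glu11, Glu12, Glu13 → −7.
Net charge = (+4) + (−7) = −3.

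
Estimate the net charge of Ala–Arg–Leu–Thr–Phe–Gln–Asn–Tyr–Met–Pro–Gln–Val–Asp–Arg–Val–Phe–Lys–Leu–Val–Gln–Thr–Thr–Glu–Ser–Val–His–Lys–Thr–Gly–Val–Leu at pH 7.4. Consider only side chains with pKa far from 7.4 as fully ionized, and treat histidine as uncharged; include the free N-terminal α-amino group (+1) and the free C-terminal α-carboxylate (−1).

+2

The side chains ionized at physiological pH are Lys/Arg (+1) and Asp/Glu (−1); with His treated as neutral, nothing else contributes.
Positive (K, R): Arg2, Arg14, Lys17, Lys27 → +4.
Negative (D, E): Asp13, Glu23 → −2.
The N-terminus (+1) and C-terminus (−1) cancel.
Net charge = (+4) + (−2) = +2.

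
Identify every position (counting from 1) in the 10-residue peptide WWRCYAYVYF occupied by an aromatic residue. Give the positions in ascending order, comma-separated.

1, 2, 5, 7, 9, 10

F, W, and Y each carry an aromatic ring on the side chain.
Matching residues: W1, W2, Y5, Y7, Y9, F10.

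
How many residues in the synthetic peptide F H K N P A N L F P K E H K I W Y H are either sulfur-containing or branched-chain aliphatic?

Sulfur-containing: C, M. Branched-chain aliphatic: I, L, V.
Sulfur-containing residues here: none (0).
Branched-chain aliphatic residues here: L8, I15 (2).
The two groups share no amino acid, so total = 0 + 2 = 2.

2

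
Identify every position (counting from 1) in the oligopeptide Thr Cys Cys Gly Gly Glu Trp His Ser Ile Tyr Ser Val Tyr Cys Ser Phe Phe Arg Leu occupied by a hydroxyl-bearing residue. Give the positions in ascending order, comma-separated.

Serine (S), threonine (T), and tyrosine (Y) each carry a hydroxyl group on the side chain.
Matching residues: Thr1, Ser9, Tyr11, Ser12, Tyr14, Ser16.

1, 9, 11, 12, 14, 16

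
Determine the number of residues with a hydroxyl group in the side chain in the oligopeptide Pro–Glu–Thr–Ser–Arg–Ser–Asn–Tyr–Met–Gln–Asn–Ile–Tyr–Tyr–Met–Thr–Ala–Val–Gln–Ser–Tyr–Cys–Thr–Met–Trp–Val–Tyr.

Serine (S), threonine (T), and tyrosine (Y) each carry a hydroxyl group on the side chain.
Matching residues: Thr3, Ser4, Ser6, Tyr8, Tyr13, Tyr14, Thr16, Ser20, Tyr21, Thr23, Tyr27.

11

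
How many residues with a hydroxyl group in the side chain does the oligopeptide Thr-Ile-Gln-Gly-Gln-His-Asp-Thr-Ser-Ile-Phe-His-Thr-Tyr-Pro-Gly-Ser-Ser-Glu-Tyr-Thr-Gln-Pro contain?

9

Serine (S), threonine (T), and tyrosine (Y) each carry a hydroxyl group on the side chain.
Matching residues: Thr1, Thr8, Ser9, Thr13, Tyr14, Ser17, Ser18, Tyr20, Thr21.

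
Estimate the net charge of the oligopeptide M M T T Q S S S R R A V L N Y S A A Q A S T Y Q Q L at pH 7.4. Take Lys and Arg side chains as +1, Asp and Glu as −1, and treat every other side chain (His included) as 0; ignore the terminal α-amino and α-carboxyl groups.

+2

Positive (K, R): R9, R10 → +2.
Negative (D, E): none → −0.
Net charge = (+2) + (−0) = +2.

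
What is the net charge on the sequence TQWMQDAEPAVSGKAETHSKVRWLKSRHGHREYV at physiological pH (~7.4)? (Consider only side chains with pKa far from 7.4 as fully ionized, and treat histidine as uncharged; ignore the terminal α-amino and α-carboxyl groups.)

The side chains ionized at physiological pH are Lys/Arg (+1) and Asp/Glu (−1); with His treated as neutral, nothing else contributes.
Positive (K, R): K14, K20, R22, K25, R27, R31 → +6.
Negative (D, E): D6, E8, E16, E32 → −4.
Net charge = (+6) + (−4) = +2.

+2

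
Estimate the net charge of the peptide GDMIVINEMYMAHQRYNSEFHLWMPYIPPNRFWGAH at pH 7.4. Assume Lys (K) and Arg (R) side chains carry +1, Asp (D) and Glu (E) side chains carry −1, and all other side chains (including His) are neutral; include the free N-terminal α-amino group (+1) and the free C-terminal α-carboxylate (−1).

Positive (K, R): R15, R31 → +2.
Negative (D, E): D2, E8, E19 → −3.
The N-terminus (+1) and C-terminus (−1) cancel.
Net charge = (+2) + (−3) = −1.

-1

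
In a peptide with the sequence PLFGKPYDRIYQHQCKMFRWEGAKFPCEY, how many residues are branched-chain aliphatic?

V, L, and I make up the branched-chain aliphatic group.
Matching residues: L2, I10.

2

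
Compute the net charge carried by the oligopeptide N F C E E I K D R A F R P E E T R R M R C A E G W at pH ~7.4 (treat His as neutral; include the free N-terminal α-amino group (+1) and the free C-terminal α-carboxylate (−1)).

0

At pH ~7.4 the Lys and Arg side chains are protonated (+1), the Asp and Glu side chains are deprotonated (−1), and with His taken as neutral all other side chains carry no charge.
Positive (K, R): K7, R9, R12, R17, R18, R20 → +6.
Negative (D, E): E4, E5, D8, E14, E15, E23 → −6.
The N-terminus (+1) and C-terminus (−1) cancel.
Net charge = (+6) + (−6) = 0.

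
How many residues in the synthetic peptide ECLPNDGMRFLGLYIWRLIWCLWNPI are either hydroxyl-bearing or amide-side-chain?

Hydroxyl-bearing: S, T, Y. Amide-side-chain: N, Q.
Hydroxyl-bearing residues here: Y14 (1).
Amide-side-chain residues here: N5, N24 (2).
The two groups share no amino acid, so total = 1 + 2 = 3.

3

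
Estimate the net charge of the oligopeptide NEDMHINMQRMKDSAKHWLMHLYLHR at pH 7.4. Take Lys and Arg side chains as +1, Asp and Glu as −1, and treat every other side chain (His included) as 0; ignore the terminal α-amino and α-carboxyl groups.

Positive (K, R): R10, K12, K16, R26 → +4.
Negative (D, E): E2, D3, D13 → −3.
Net charge = (+4) + (−3) = +1.

+1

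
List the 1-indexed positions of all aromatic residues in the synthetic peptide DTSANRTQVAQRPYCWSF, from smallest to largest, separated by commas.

Phenylalanine (F), tryptophan (W), and tyrosine (Y) have aromatic ring side chains.
Matching residues: Y14, W16, F18.

14, 16, 18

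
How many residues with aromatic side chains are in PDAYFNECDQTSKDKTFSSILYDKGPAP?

The aromatic amino acids are Phe (F, benzyl), Trp (W, indole), and Tyr (Y, phenol).
Matching residues: Y4, F5, F17, Y22.

4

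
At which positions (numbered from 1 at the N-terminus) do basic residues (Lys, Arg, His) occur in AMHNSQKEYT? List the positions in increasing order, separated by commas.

3, 7

Matching residues: H3, K7.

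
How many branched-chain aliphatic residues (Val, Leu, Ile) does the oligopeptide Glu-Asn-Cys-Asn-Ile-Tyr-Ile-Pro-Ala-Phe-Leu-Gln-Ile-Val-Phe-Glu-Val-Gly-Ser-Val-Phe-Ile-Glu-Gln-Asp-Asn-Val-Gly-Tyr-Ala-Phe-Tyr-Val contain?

Matching residues: Ile5, Ile7, Leu11, Ile13, Val14, Val17, Val20, Ile22, Val27, Val33.

10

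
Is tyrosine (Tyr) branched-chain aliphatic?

No

The BCAAs are Val, Leu, and Ile — aliphatic side chains with a branch point.
Tyrosine is not in this group.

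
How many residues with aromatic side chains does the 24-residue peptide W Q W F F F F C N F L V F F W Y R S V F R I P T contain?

The aromatic amino acids are Phe (F, benzyl), Trp (W, indole), and Tyr (Y, phenol).
Matching residues: W1, W3, F4, F5, F6, F7, F10, F13, F14, W15, Y16, F20.

12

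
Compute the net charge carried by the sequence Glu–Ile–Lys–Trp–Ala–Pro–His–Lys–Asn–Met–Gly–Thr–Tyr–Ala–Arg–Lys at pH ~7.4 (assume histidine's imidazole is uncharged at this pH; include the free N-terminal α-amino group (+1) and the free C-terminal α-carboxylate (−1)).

+3

Near pH 7.4, K and R contribute +1 each, D and E contribute −1 each, and every other side chain (His included, as stated) is uncharged.
Positive (K, R): Lys3, Lys8, Arg15, Lys16 → +4.
Negative (D, E): Glu1 → −1.
The N-terminus (+1) and C-terminus (−1) cancel.
Net charge = (+4) + (−1) = +3.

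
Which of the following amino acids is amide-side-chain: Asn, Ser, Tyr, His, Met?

Asn

Asparagine (N) and glutamine (Q) have uncharged amide side chains.
Of the listed options, only Asn belongs to this group.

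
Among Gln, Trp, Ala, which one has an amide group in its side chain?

Asparagine (N) and glutamine (Q) have uncharged amide side chains.
Of the listed options, only Gln belongs to this group.

Gln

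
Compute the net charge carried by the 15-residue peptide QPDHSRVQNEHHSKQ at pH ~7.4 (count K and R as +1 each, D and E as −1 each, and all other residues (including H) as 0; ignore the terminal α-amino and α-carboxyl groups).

Positive (K, R): R6, K14 → +2.
Negative (D, E): D3, E10 → −2.
Net charge = (+2) + (−2) = 0.

0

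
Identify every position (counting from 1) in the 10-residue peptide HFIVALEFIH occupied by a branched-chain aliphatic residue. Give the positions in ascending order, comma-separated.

3, 4, 6, 9

V, L, and I make up the branched-chain aliphatic group.
Matching residues: I3, V4, L6, I9.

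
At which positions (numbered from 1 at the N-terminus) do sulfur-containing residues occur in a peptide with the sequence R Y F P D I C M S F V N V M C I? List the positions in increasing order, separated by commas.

7, 8, 14, 15

Cysteine (C, thiol) and methionine (M, thioether) are the two sulfur-containing amino acids.
Matching residues: C7, M8, M14, C15.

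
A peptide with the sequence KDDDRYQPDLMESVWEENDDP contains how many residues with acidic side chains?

9

The acidic residues are Asp (D) and Glu (E), whose side chains end in a carboxylate group.
Matching residues: D2, D3, D4, D9, E12, E16, E17, D19, D20.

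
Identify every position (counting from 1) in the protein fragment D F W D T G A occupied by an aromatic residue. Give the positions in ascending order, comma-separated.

2, 3

Matching residues: F2, W3.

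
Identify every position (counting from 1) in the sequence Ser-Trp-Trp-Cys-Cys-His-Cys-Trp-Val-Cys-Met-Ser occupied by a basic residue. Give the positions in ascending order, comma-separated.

Lysine (K), arginine (R), and histidine (H) have basic, nitrogen-containing side chains.
Matching residues: His6.

6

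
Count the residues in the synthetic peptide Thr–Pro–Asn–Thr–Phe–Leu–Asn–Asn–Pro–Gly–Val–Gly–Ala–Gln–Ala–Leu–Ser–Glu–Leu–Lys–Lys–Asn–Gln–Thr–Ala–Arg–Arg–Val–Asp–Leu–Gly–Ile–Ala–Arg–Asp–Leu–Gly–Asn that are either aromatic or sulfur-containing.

1

Aromatic: F, W, Y. Sulfur-containing: C, M.
Aromatic residues here: Phe5 (1).
Sulfur-containing residues here: none (0).
The two groups share no amino acid, so total = 1 + 0 = 1.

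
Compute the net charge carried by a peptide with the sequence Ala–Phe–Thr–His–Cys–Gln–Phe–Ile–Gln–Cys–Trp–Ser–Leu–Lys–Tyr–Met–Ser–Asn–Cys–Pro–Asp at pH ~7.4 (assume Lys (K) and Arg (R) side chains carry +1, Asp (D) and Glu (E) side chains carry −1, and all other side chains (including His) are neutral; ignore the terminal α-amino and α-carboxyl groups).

Positive (K, R): Lys14 → +1.
Negative (D, E): Asp21 → −1.
Net charge = (+1) + (−1) = 0.

0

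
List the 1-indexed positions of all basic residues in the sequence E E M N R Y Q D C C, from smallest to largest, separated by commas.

5

The basic amino acids are Lys (K), Arg (R), and His (H).
Matching residues: R5.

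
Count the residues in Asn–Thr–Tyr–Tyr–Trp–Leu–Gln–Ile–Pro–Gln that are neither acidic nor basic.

10

Acidic: D, E. Basic: K, R, H. All other residues are neither.
Matching residues: Asn1, Thr2, Tyr3, Tyr4, Trp5, Leu6, Gln7, Ile8, Pro9, Gln10.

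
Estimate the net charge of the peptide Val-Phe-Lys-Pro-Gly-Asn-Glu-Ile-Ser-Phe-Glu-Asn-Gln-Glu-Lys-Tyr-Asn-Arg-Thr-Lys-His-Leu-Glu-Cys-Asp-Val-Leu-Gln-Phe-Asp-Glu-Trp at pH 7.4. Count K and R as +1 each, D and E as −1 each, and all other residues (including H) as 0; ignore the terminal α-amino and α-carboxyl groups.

Positive (K, R): Lys3, Lys15, Arg18, Lys20 → +4.
Negative (D, E): Glu7, Glu11, Glu14, Glu23, Asp25, Asp30, Glu31 → −7.
Net charge = (+4) + (−7) = −3.

-3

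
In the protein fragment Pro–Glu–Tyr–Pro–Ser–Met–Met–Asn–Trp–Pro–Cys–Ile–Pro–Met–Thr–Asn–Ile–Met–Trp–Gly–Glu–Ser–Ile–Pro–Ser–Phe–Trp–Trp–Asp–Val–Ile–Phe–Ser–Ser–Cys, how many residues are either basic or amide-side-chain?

2

Basic: H, K, R. Amide-side-chain: N, Q.
Basic residues here: none (0).
Amide-side-chain residues here: Asn8, Asn16 (2).
The two groups share no amino acid, so total = 0 + 2 = 2.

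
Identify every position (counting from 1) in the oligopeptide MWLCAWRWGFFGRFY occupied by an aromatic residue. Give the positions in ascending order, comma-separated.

2, 6, 8, 10, 11, 14, 15

F, W, and Y each carry an aromatic ring on the side chain.
Matching residues: W2, W6, W8, F10, F11, F14, Y15.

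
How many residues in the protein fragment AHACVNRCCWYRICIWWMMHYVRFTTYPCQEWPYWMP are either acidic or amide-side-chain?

3

Acidic: D, E. Amide-side-chain: N, Q.
Acidic residues here: E31 (1).
Amide-side-chain residues here: N6, Q30 (2).
The two groups share no amino acid, so total = 1 + 2 = 3.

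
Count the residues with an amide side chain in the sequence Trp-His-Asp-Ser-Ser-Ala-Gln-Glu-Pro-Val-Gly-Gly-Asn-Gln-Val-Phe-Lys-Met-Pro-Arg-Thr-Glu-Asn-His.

4

The amide-side-chain residues are Asn (N) and Gln (Q).
Matching residues: Gln7, Asn13, Gln14, Asn23.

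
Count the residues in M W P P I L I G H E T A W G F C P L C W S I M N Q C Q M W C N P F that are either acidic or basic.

Acidic: D, E. Basic: H, K, R.
Acidic residues here: E10 (1).
Basic residues here: H9 (1).
The two groups share no amino acid, so total = 1 + 1 = 2.

2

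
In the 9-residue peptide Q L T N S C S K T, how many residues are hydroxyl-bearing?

Serine (S), threonine (T), and tyrosine (Y) each carry a hydroxyl group on the side chain.
Matching residues: T3, S5, S7, T9.

4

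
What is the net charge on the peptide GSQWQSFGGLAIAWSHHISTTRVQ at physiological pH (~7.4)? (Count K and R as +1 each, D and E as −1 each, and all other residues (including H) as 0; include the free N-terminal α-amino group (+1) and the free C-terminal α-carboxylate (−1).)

+1

Positive (K, R): R22 → +1.
Negative (D, E): none → −0.
The N-terminus (+1) and C-terminus (−1) cancel.
Net charge = (+1) + (−0) = +1.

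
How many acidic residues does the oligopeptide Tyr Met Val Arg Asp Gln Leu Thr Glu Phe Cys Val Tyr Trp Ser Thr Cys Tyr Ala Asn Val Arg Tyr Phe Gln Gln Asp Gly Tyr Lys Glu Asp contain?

Only D (aspartate) and E (glutamate) carry a side-chain carboxylic acid.
Matching residues: Asp5, Glu9, Asp27, Glu31, Asp32.

5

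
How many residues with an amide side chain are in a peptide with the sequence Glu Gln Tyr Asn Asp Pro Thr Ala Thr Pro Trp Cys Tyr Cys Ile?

Asparagine (N) and glutamine (Q) have uncharged amide side chains.
Matching residues: Gln2, Asn4.

2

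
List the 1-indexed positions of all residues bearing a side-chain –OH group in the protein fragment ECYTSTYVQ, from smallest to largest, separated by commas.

Serine (S), threonine (T), and tyrosine (Y) each carry a hydroxyl group on the side chain.
Matching residues: Y3, T4, S5, T6, Y7.

3, 4, 5, 6, 7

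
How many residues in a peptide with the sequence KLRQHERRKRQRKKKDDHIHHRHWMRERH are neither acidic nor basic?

6

Acidic: D, E. Basic: K, R, H. All other residues are neither.
Matching residues: L2, Q4, Q11, I19, W24, M25.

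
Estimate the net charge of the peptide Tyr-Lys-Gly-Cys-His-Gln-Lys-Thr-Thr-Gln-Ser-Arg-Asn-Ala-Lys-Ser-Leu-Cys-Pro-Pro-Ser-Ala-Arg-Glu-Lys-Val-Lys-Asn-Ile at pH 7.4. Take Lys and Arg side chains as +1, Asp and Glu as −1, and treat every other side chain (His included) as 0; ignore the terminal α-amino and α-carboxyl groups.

Positive (K, R): Lys2, Lys7, Arg12, Lys15, Arg23, Lys25, Lys27 → +7.
Negative (D, E): Glu24 → −1.
Net charge = (+7) + (−1) = +6.

+6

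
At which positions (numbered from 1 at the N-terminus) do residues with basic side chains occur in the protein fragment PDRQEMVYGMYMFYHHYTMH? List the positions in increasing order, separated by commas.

Lysine (K), arginine (R), and histidine (H) have basic, nitrogen-containing side chains.
Matching residues: R3, H15, H16, H20.

3, 15, 16, 20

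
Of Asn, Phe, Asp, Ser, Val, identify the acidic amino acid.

Aspartate (D) and glutamate (E) have carboxylic-acid side chains and are the acidic amino acids.
Of the listed options, only Asp belongs to this group.

Asp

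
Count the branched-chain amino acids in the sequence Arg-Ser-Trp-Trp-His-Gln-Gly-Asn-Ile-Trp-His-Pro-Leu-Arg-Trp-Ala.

2

Valine (V), leucine (L), and isoleucine (I) are the branched-chain amino acids.
Matching residues: Ile9, Leu13.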